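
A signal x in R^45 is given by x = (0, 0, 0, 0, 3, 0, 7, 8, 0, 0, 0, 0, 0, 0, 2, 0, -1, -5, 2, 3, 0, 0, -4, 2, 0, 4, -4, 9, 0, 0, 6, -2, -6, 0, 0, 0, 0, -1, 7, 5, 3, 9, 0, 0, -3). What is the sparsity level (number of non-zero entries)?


Non-zero positions: [4, 6, 7, 14, 16, 17, 18, 19, 22, 23, 25, 26, 27, 30, 31, 32, 37, 38, 39, 40, 41, 44].
Sparsity = 22.

22


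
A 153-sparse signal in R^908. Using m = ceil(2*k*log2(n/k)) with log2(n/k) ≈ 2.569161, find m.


log2(n/k) = log2(908/153) ≈ 2.569161.
2*k*log2(n/k) ≈ 2*153*2.569161 = 786.163266.
m = ceil(786.163266) = 787.

787


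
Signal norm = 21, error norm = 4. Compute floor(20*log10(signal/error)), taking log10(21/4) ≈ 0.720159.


||x||/||e|| = 21/4.
log10(21/4) ≈ 0.720159.
20*log10(||x||/||e||) ≈ 20*0.720159 = 14.40318.
floor(14.40318) = 14.

14


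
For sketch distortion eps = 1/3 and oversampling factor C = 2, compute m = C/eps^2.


1/eps = 3.
(1/eps)^2 = 9.
m = 2*9 = 18.

18


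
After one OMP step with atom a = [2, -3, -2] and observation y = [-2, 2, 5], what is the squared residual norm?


a^T a = 17.
a^T y = -20.
coeff = -20/17 = -20/17.
||r||^2 = 161/17.

161/17


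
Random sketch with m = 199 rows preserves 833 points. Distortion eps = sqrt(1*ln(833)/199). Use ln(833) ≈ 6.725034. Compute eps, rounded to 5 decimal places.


ln(833) ≈ 6.725034.
1*ln(N)/m ≈ 1*6.725034/199 ≈ 0.03379414.
eps = sqrt(0.03379414) ≈ 0.1838318 ≈ 0.18383.

0.18383


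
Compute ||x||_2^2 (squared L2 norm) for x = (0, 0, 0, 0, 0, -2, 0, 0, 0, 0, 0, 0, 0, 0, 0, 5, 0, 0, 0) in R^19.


Non-zero entries: [(5, -2), (15, 5)]
Squares: [4, 25]
||x||_2^2 = sum = 29.

29


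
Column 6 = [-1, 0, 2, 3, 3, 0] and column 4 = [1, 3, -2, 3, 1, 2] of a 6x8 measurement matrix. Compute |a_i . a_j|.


Inner product: -1*1 + 0*3 + 2*-2 + 3*3 + 3*1 + 0*2
Products: [-1, 0, -4, 9, 3, 0]
Sum = 7.
|dot| = 7.

7


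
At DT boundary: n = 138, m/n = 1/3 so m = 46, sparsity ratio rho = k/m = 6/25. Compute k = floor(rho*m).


m = 1/3*138 = 46.
rho = 6/25.
rho*m = 6/25*46 = 11.04.
k = floor(11.04) = 11.

11


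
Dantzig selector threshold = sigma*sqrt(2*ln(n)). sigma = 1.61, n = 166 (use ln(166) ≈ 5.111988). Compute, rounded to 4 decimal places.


ln(166) ≈ 5.111988.
2*ln(n) ≈ 10.223976.
sqrt(2*ln(n)) ≈ sqrt(10.223976) ≈ 3.197495.
threshold ≈ 1.61*3.197495 = 5.14796695 ≈ 5.1480.

5.1480


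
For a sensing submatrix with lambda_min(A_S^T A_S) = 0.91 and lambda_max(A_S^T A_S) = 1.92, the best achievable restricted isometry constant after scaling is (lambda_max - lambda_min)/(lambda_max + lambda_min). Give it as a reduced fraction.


lambda_max - lambda_min = 1.92 - 0.91 = 1.01.
lambda_max + lambda_min = 1.92 + 0.91 = 2.83.
delta = 1.01/2.83 = 101/283.

101/283


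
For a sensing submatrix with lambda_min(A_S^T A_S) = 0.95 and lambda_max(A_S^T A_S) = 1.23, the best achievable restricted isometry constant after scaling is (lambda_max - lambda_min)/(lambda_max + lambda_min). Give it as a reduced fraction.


lambda_max - lambda_min = 1.23 - 0.95 = 0.28.
lambda_max + lambda_min = 1.23 + 0.95 = 2.18.
delta = 0.28/2.18 = 28/218 = 14/109.

14/109


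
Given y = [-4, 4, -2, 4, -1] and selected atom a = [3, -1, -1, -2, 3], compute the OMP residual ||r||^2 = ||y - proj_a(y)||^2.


a^T a = 24.
a^T y = -25.
coeff = -25/24 = -25/24.
||r||^2 = 647/24.

647/24


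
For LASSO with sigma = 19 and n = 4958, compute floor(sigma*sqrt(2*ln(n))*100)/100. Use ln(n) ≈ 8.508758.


ln(4958) ≈ 8.508758.
2*ln(n) ≈ 17.017516.
sqrt(2*ln(n)) ≈ sqrt(17.017516) ≈ 4.125229.
lambda ≈ 19*4.125229 = 78.379351.
floor(lambda*100)/100 = 78.37.

78.37


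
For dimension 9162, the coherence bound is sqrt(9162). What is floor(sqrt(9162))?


95^2 = 9025 <= 9162 < 9216 = 96^2, so 95 <= sqrt(9162) < 96.
floor(sqrt(9162)) = 95.

95


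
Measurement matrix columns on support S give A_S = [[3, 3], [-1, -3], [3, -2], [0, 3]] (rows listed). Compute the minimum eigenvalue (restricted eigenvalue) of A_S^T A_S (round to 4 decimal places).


A_S^T A_S = [[19, 6], [6, 31]].
trace = 50.
det = 553.
disc = trace^2 - 4*det = 2500 - 4*553 = 288.
sqrt(288) ≈ 16.970563.
lam_min = (50 - sqrt(288))/2 ≈ (50 - 16.970563)/2 = 16.5147185 ≈ 16.5147.

16.5147


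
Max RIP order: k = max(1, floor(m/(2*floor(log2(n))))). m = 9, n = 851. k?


floor(log2(851)) = 9.
2*9 = 18.
m/(2*floor(log2(n))) = 9/18 ≈ 0.5.
floor = 0.
k = max(1, 0) = 1.

1


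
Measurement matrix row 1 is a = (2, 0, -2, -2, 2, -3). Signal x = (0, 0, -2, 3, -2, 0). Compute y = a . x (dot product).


Non-zero terms: ['-2*-2', '-2*3', '2*-2']
Products: [4, -6, -4]
y = sum = -6.

-6


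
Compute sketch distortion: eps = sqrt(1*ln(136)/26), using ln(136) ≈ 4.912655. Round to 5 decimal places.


ln(136) ≈ 4.912655.
1*ln(N)/m ≈ 1*4.912655/26 ≈ 0.18894827.
eps = sqrt(0.18894827) ≈ 0.4346818 ≈ 0.43468.

0.43468


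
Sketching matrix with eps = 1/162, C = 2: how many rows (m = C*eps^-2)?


1/eps = 162.
(1/eps)^2 = 26244.
m = 2*26244 = 52488.

52488


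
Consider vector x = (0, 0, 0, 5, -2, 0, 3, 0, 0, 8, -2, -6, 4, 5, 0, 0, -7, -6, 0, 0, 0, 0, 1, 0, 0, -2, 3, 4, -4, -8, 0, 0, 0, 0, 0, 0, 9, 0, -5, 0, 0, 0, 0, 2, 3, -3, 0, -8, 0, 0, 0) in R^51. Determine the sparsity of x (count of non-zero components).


Non-zero positions: [3, 4, 6, 9, 10, 11, 12, 13, 16, 17, 22, 25, 26, 27, 28, 29, 36, 38, 43, 44, 45, 47].
Sparsity = 22.

22


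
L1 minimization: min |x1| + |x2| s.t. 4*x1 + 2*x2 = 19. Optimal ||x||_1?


Axis intercepts:
  x1 = 19/4, x2 = 0: L1 = 19/4
  x1 = 0, x2 = 19/2: L1 = 19/2
x* = (19/4, 0)
||x*||_1 = 19/4.

19/4


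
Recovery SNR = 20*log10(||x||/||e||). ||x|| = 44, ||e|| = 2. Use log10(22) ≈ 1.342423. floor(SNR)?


||x||/||e|| = 44/2 = 22.
log10(22) ≈ 1.342423.
20*log10(||x||/||e||) ≈ 20*1.342423 = 26.84846.
floor(26.84846) = 26.

26


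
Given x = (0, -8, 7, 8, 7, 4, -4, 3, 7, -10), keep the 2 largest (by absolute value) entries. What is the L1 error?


Sorted |x_i| descending: [10, 8, 8, 7, 7, 7, 4, 4, 3, 0]
Keep top 2: [10, 8]
Tail entries: [8, 7, 7, 7, 4, 4, 3, 0]
L1 error = sum of tail = 40.

40


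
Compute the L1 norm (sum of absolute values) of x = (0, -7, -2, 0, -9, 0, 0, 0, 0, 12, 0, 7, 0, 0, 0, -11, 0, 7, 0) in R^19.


Non-zero entries: [(1, -7), (2, -2), (4, -9), (9, 12), (11, 7), (15, -11), (17, 7)]
Absolute values: [7, 2, 9, 12, 7, 11, 7]
||x||_1 = sum = 55.

55


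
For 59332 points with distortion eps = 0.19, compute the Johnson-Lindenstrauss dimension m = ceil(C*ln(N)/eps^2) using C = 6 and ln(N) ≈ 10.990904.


ln(59332) ≈ 10.990904.
eps^2 = 0.19^2 = 0.0361.
C*ln(N)/eps^2 ≈ 6*10.990904/0.0361 ≈ 1826.743.
m = ceil(1826.743) = 1827.

1827


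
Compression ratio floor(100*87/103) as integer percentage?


100*m/n = 100*87/103 ≈ 84.466.
floor = 84.

84


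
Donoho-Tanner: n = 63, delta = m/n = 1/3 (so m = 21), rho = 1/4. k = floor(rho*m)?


m = 1/3*63 = 21.
rho = 1/4.
rho*m = 1/4*21 = 5.25.
k = floor(5.25) = 5.

5


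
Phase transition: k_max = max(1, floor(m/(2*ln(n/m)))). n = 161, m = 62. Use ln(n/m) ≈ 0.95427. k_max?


n/m = 161/62.
ln(n/m) ≈ 0.95427.
2*ln(n/m) ≈ 1.90854.
m/(2*ln(n/m)) ≈ 62/1.90854 ≈ 32.4856.
floor = 32.
k_max = max(1, 32) = 32.

32


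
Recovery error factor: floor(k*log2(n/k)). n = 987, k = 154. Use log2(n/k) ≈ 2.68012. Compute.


log2(n/k) = log2(987/154) ≈ 2.68012.
k*log2(n/k) ≈ 154*2.68012 = 412.73848.
floor(412.73848) = 412.

412


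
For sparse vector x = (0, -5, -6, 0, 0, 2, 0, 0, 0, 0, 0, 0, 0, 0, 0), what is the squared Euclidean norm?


Non-zero entries: [(1, -5), (2, -6), (5, 2)]
Squares: [25, 36, 4]
||x||_2^2 = sum = 65.

65


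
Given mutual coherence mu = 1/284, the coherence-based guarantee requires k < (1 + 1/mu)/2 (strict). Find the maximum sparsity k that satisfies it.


1/mu = 284.
1 + 1/mu = 285.
(1 + 1/mu)/2 = 142.5 is not an integer, so k_max = floor(142.5) = 142.

142


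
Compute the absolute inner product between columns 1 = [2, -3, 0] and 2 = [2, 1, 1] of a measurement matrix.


Inner product: 2*2 + -3*1 + 0*1
Products: [4, -3, 0]
Sum = 1.
|dot| = 1.

1


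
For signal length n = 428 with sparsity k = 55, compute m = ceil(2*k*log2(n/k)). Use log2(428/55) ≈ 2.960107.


log2(n/k) = log2(428/55) ≈ 2.960107.
2*k*log2(n/k) ≈ 2*55*2.960107 = 325.61177.
m = ceil(325.61177) = 326.

326


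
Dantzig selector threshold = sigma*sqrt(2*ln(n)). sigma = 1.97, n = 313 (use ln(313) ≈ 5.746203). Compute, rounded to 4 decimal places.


ln(313) ≈ 5.746203.
2*ln(n) ≈ 11.492406.
sqrt(2*ln(n)) ≈ sqrt(11.492406) ≈ 3.390045.
threshold ≈ 1.97*3.390045 = 6.67838865 ≈ 6.6784.

6.6784


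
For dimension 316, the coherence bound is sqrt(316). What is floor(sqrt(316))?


17^2 = 289 <= 316 < 324 = 18^2, so 17 <= sqrt(316) < 18.
floor(sqrt(316)) = 17.

17


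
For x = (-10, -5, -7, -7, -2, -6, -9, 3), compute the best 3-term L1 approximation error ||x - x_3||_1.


Sorted |x_i| descending: [10, 9, 7, 7, 6, 5, 3, 2]
Keep top 3: [10, 9, 7]
Tail entries: [7, 6, 5, 3, 2]
L1 error = sum of tail = 23.

23


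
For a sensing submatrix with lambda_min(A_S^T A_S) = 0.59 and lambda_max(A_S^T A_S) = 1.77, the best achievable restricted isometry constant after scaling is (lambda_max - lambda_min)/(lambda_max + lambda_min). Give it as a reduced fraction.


lambda_max - lambda_min = 1.77 - 0.59 = 1.18.
lambda_max + lambda_min = 1.77 + 0.59 = 2.36.
delta = 1.18/2.36 = 118/236 = 1/2.

1/2


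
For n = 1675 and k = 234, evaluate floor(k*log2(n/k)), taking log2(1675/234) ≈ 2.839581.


log2(n/k) = log2(1675/234) ≈ 2.839581.
k*log2(n/k) ≈ 234*2.839581 = 664.461954.
floor(664.461954) = 664.

664


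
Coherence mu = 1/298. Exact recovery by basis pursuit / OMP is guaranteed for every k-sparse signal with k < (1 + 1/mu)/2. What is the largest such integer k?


1/mu = 298.
1 + 1/mu = 299.
(1 + 1/mu)/2 = 149.5 is not an integer, so k_max = floor(149.5) = 149.

149


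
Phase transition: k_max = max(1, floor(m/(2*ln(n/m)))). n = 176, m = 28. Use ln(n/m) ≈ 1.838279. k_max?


n/m = 176/28 = 44/7.
ln(n/m) ≈ 1.838279.
2*ln(n/m) ≈ 3.676558.
m/(2*ln(n/m)) ≈ 28/3.676558 ≈ 7.6158.
floor = 7.
k_max = max(1, 7) = 7.

7


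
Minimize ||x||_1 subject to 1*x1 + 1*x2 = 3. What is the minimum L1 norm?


Axis intercepts:
  x1 = 3, x2 = 0: L1 = 3
  x1 = 0, x2 = 3: L1 = 3
x* = (3, 0)
||x*||_1 = 3.

3


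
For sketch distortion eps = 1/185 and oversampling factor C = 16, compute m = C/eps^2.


1/eps = 185.
(1/eps)^2 = 34225.
m = 16*34225 = 547600.

547600


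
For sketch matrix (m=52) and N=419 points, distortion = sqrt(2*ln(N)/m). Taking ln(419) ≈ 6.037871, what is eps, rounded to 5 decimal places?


ln(419) ≈ 6.037871.
2*ln(N)/m ≈ 2*6.037871/52 ≈ 0.23222581.
eps = sqrt(0.23222581) ≈ 0.4818981 ≈ 0.48190.

0.48190


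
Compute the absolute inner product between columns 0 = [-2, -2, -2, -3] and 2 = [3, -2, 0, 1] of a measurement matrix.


Inner product: -2*3 + -2*-2 + -2*0 + -3*1
Products: [-6, 4, 0, -3]
Sum = -5.
|dot| = 5.

5


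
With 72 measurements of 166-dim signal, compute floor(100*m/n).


100*m/n = 100*72/166 ≈ 43.3735.
floor = 43.

43


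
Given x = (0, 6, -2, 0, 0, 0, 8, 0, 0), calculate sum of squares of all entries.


Non-zero entries: [(1, 6), (2, -2), (6, 8)]
Squares: [36, 4, 64]
||x||_2^2 = sum = 104.

104


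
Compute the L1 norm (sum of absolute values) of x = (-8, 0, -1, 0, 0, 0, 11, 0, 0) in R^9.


Non-zero entries: [(0, -8), (2, -1), (6, 11)]
Absolute values: [8, 1, 11]
||x||_1 = sum = 20.

20


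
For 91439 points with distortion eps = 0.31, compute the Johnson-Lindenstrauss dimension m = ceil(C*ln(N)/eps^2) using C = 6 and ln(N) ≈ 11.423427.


ln(91439) ≈ 11.423427.
eps^2 = 0.31^2 = 0.0961.
C*ln(N)/eps^2 ≈ 6*11.423427/0.0961 ≈ 713.2212.
m = ceil(713.2212) = 714.

714


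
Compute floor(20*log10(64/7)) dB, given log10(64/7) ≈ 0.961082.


||x||/||e|| = 64/7.
log10(64/7) ≈ 0.961082.
20*log10(||x||/||e||) ≈ 20*0.961082 = 19.22164.
floor(19.22164) = 19.

19


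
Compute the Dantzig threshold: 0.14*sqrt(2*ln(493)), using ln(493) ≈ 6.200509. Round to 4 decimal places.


ln(493) ≈ 6.200509.
2*ln(n) ≈ 12.401018.
sqrt(2*ln(n)) ≈ sqrt(12.401018) ≈ 3.521508.
threshold ≈ 0.14*3.521508 = 0.49301112 ≈ 0.4930.

0.4930


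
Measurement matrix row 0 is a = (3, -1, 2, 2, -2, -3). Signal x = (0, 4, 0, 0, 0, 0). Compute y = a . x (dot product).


Non-zero terms: ['-1*4']
Products: [-4]
y = sum = -4.

-4


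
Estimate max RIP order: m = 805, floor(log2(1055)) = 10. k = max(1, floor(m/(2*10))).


floor(log2(1055)) = 10.
2*10 = 20.
m/(2*floor(log2(n))) = 805/20 ≈ 40.25.
floor = 40.
k = max(1, 40) = 40.

40


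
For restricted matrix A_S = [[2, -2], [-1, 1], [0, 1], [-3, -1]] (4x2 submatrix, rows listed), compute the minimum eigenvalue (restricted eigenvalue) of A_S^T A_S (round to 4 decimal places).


A_S^T A_S = [[14, -2], [-2, 7]].
trace = 21.
det = 94.
disc = trace^2 - 4*det = 441 - 4*94 = 65.
sqrt(65) ≈ 8.062258.
lam_min = (21 - sqrt(65))/2 ≈ (21 - 8.062258)/2 = 6.468871 ≈ 6.4689.

6.4689


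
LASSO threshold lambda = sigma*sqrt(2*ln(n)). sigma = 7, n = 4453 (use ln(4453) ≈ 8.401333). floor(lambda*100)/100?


ln(4453) ≈ 8.401333.
2*ln(n) ≈ 16.802666.
sqrt(2*ln(n)) ≈ sqrt(16.802666) ≈ 4.099106.
lambda ≈ 7*4.099106 = 28.693742.
floor(lambda*100)/100 = 28.69.

28.69


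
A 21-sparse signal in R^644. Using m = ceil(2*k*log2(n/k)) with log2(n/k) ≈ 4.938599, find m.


log2(n/k) = log2(644/21) ≈ 4.938599.
2*k*log2(n/k) ≈ 2*21*4.938599 = 207.421158.
m = ceil(207.421158) = 208.

208


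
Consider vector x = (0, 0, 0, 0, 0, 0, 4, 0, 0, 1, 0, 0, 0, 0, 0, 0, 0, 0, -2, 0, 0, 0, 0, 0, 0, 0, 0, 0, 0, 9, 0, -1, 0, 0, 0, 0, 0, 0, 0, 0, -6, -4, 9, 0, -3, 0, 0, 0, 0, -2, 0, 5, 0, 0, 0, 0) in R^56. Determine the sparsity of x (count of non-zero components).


Non-zero positions: [6, 9, 18, 29, 31, 40, 41, 42, 44, 49, 51].
Sparsity = 11.

11


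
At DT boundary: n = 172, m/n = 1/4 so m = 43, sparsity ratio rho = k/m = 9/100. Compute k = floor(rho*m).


m = 1/4*172 = 43.
rho = 9/100.
rho*m = 9/100*43 = 3.87.
k = floor(3.87) = 3.

3


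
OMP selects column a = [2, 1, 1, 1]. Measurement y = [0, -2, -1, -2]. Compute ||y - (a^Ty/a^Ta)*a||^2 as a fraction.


a^T a = 7.
a^T y = -5.
coeff = -5/7 = -5/7.
||r||^2 = 38/7.

38/7


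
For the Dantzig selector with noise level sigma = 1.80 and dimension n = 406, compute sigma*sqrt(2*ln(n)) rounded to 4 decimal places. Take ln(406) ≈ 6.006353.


ln(406) ≈ 6.006353.
2*ln(n) ≈ 12.012706.
sqrt(2*ln(n)) ≈ sqrt(12.012706) ≈ 3.465935.
threshold ≈ 1.80*3.465935 = 6.238683 ≈ 6.2387.

6.2387


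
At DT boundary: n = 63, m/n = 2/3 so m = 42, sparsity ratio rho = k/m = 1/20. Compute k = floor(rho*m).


m = 2/3*63 = 42.
rho = 1/20.
rho*m = 1/20*42 = 2.1.
k = floor(2.1) = 2.

2


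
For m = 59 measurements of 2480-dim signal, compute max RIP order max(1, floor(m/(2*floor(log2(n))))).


floor(log2(2480)) = 11.
2*11 = 22.
m/(2*floor(log2(n))) = 59/22 ≈ 2.6818.
floor = 2.
k = max(1, 2) = 2.

2


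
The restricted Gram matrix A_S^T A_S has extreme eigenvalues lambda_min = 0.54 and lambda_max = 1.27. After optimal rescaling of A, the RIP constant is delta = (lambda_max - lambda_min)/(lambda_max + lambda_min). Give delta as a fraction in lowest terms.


lambda_max - lambda_min = 1.27 - 0.54 = 0.73.
lambda_max + lambda_min = 1.27 + 0.54 = 1.81.
delta = 0.73/1.81 = 73/181.

73/181


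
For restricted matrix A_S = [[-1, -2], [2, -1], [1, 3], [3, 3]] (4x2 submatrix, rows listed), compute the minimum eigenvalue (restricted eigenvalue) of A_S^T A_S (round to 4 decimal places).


A_S^T A_S = [[15, 12], [12, 23]].
trace = 38.
det = 201.
disc = trace^2 - 4*det = 1444 - 4*201 = 640.
sqrt(640) ≈ 25.298221.
lam_min = (38 - sqrt(640))/2 ≈ (38 - 25.298221)/2 = 6.3508895 ≈ 6.3509.

6.3509


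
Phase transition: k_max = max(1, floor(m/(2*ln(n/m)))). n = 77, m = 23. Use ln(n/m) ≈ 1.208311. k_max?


n/m = 77/23.
ln(n/m) ≈ 1.208311.
2*ln(n/m) ≈ 2.416622.
m/(2*ln(n/m)) ≈ 23/2.416622 ≈ 9.5174.
floor = 9.
k_max = max(1, 9) = 9.

9


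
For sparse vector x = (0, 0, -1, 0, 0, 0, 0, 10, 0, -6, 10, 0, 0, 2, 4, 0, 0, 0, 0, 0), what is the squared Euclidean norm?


Non-zero entries: [(2, -1), (7, 10), (9, -6), (10, 10), (13, 2), (14, 4)]
Squares: [1, 100, 36, 100, 4, 16]
||x||_2^2 = sum = 257.

257


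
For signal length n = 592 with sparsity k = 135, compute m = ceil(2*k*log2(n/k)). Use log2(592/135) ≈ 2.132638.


log2(n/k) = log2(592/135) ≈ 2.132638.
2*k*log2(n/k) ≈ 2*135*2.132638 = 575.81226.
m = ceil(575.81226) = 576.

576


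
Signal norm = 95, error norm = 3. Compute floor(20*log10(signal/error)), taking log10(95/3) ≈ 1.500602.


||x||/||e|| = 95/3.
log10(95/3) ≈ 1.500602.
20*log10(||x||/||e||) ≈ 20*1.500602 = 30.01204.
floor(30.01204) = 30.

30


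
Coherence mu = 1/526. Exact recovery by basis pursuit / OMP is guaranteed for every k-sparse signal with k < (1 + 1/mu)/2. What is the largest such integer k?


1/mu = 526.
1 + 1/mu = 527.
(1 + 1/mu)/2 = 263.5 is not an integer, so k_max = floor(263.5) = 263.

263


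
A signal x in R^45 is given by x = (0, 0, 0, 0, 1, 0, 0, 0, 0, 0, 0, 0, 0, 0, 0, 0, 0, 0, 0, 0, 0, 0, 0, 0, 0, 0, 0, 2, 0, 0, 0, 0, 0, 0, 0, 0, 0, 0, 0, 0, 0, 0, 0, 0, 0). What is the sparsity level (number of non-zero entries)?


Non-zero positions: [4, 27].
Sparsity = 2.

2


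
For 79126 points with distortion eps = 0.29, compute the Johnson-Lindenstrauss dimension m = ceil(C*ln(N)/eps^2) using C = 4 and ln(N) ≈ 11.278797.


ln(79126) ≈ 11.278797.
eps^2 = 0.29^2 = 0.0841.
C*ln(N)/eps^2 ≈ 4*11.278797/0.0841 ≈ 536.4469.
m = ceil(536.4469) = 537.

537


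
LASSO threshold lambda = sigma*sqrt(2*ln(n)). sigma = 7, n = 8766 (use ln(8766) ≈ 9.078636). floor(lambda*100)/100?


ln(8766) ≈ 9.078636.
2*ln(n) ≈ 18.157272.
sqrt(2*ln(n)) ≈ sqrt(18.157272) ≈ 4.261135.
lambda ≈ 7*4.261135 = 29.827945.
floor(lambda*100)/100 = 29.82.

29.82


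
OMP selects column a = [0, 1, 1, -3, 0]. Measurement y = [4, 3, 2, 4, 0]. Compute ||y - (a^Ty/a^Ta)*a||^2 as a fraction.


a^T a = 11.
a^T y = -7.
coeff = -7/11 = -7/11.
||r||^2 = 446/11.

446/11


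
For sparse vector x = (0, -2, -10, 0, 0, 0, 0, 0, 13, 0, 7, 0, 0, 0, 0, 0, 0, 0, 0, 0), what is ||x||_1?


Non-zero entries: [(1, -2), (2, -10), (8, 13), (10, 7)]
Absolute values: [2, 10, 13, 7]
||x||_1 = sum = 32.

32


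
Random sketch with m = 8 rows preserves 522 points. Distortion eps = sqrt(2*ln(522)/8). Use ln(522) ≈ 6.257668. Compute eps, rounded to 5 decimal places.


ln(522) ≈ 6.257668.
2*ln(N)/m ≈ 2*6.257668/8 ≈ 1.564417.
eps = sqrt(1.564417) ≈ 1.2507666 ≈ 1.25077.

1.25077


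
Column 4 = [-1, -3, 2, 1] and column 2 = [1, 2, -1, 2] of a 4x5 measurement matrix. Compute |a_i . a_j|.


Inner product: -1*1 + -3*2 + 2*-1 + 1*2
Products: [-1, -6, -2, 2]
Sum = -7.
|dot| = 7.

7


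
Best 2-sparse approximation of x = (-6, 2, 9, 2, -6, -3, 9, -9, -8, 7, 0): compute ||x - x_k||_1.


Sorted |x_i| descending: [9, 9, 9, 8, 7, 6, 6, 3, 2, 2, 0]
Keep top 2: [9, 9]
Tail entries: [9, 8, 7, 6, 6, 3, 2, 2, 0]
L1 error = sum of tail = 43.

43


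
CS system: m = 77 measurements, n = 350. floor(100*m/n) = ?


100*m/n = 100*77/350 ≈ 22.0.
floor = 22.

22


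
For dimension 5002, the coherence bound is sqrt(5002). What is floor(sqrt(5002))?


70^2 = 4900 <= 5002 < 5041 = 71^2, so 70 <= sqrt(5002) < 71.
floor(sqrt(5002)) = 70.

70


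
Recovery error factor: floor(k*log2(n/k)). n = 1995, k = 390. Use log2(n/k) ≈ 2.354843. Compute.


log2(n/k) = log2(1995/390) ≈ 2.354843.
k*log2(n/k) ≈ 390*2.354843 = 918.38877.
floor(918.38877) = 918.

918


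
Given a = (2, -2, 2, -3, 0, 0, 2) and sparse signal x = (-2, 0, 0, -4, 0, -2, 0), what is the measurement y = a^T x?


Non-zero terms: ['2*-2', '-3*-4', '0*-2']
Products: [-4, 12, 0]
y = sum = 8.

8


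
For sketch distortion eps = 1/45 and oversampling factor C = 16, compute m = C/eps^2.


1/eps = 45.
(1/eps)^2 = 2025.
m = 16*2025 = 32400.

32400


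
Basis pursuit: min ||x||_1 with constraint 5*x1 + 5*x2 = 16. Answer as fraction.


Axis intercepts:
  x1 = 16/5, x2 = 0: L1 = 16/5
  x1 = 0, x2 = 16/5: L1 = 16/5
x* = (16/5, 0)
||x*||_1 = 16/5.

16/5


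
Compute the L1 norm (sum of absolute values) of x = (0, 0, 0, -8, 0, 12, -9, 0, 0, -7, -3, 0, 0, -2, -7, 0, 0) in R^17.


Non-zero entries: [(3, -8), (5, 12), (6, -9), (9, -7), (10, -3), (13, -2), (14, -7)]
Absolute values: [8, 12, 9, 7, 3, 2, 7]
||x||_1 = sum = 48.

48


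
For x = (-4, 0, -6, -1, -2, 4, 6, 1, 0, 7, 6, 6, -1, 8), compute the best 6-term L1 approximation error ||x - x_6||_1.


Sorted |x_i| descending: [8, 7, 6, 6, 6, 6, 4, 4, 2, 1, 1, 1, 0, 0]
Keep top 6: [8, 7, 6, 6, 6, 6]
Tail entries: [4, 4, 2, 1, 1, 1, 0, 0]
L1 error = sum of tail = 13.

13


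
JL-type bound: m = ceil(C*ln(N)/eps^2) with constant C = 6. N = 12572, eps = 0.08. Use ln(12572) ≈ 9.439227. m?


ln(12572) ≈ 9.439227.
eps^2 = 0.08^2 = 0.0064.
C*ln(N)/eps^2 ≈ 6*9.439227/0.0064 ≈ 8849.2753.
m = ceil(8849.2753) = 8850.

8850


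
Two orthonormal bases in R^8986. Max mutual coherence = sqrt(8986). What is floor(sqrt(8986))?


94^2 = 8836 <= 8986 < 9025 = 95^2, so 94 <= sqrt(8986) < 95.
floor(sqrt(8986)) = 94.

94


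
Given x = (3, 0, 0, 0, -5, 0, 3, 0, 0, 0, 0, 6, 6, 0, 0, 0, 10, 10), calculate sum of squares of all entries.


Non-zero entries: [(0, 3), (4, -5), (6, 3), (11, 6), (12, 6), (16, 10), (17, 10)]
Squares: [9, 25, 9, 36, 36, 100, 100]
||x||_2^2 = sum = 315.

315


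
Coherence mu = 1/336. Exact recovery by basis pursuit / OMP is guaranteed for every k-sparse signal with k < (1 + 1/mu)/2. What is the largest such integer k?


1/mu = 336.
1 + 1/mu = 337.
(1 + 1/mu)/2 = 168.5 is not an integer, so k_max = floor(168.5) = 168.

168


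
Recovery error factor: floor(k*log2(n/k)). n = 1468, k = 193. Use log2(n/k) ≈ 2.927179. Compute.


log2(n/k) = log2(1468/193) ≈ 2.927179.
k*log2(n/k) ≈ 193*2.927179 = 564.945547.
floor(564.945547) = 564.

564


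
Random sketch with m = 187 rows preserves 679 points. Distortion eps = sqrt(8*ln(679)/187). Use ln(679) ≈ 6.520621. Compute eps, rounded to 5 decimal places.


ln(679) ≈ 6.520621.
8*ln(N)/m ≈ 8*6.520621/187 ≈ 0.27895705.
eps = sqrt(0.27895705) ≈ 0.5281638 ≈ 0.52816.

0.52816


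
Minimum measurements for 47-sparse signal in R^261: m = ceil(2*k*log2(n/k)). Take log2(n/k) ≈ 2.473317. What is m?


log2(n/k) = log2(261/47) ≈ 2.473317.
2*k*log2(n/k) ≈ 2*47*2.473317 = 232.491798.
m = ceil(232.491798) = 233.

233


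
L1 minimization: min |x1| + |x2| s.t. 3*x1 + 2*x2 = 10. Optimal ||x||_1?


Axis intercepts:
  x1 = 10/3, x2 = 0: L1 = 10/3
  x1 = 0, x2 = 5: L1 = 5
x* = (10/3, 0)
||x*||_1 = 10/3.

10/3


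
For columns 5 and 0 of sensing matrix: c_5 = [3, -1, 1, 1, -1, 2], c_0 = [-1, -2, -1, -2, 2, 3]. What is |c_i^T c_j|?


Inner product: 3*-1 + -1*-2 + 1*-1 + 1*-2 + -1*2 + 2*3
Products: [-3, 2, -1, -2, -2, 6]
Sum = 0.
|dot| = 0.

0


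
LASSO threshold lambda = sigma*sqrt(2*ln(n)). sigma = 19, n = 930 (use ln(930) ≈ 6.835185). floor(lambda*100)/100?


ln(930) ≈ 6.835185.
2*ln(n) ≈ 13.67037.
sqrt(2*ln(n)) ≈ sqrt(13.67037) ≈ 3.697346.
lambda ≈ 19*3.697346 = 70.249574.
floor(lambda*100)/100 = 70.24.

70.24


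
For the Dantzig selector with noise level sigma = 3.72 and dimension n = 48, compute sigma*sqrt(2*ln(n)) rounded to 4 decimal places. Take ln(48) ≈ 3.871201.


ln(48) ≈ 3.871201.
2*ln(n) ≈ 7.742402.
sqrt(2*ln(n)) ≈ sqrt(7.742402) ≈ 2.782517.
threshold ≈ 3.72*2.782517 = 10.35096324 ≈ 10.3510.

10.3510


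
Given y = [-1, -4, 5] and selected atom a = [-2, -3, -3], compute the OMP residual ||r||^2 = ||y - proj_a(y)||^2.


a^T a = 22.
a^T y = -1.
coeff = -1/22 = -1/22.
||r||^2 = 923/22.

923/22


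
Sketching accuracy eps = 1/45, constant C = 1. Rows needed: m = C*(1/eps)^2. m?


1/eps = 45.
(1/eps)^2 = 2025.
m = 1*2025 = 2025.

2025


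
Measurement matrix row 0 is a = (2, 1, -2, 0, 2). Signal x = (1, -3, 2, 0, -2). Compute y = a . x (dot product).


Non-zero terms: ['2*1', '1*-3', '-2*2', '2*-2']
Products: [2, -3, -4, -4]
y = sum = -9.

-9


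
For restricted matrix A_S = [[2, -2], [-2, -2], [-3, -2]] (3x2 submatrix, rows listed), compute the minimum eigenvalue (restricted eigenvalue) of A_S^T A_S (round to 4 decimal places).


A_S^T A_S = [[17, 6], [6, 12]].
trace = 29.
det = 168.
disc = trace^2 - 4*det = 841 - 4*168 = 169.
sqrt(169) = 13.
lam_min = (29 - 13)/2 = 8 = 8.0000.

8.0000


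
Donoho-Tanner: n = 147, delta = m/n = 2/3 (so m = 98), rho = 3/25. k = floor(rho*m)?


m = 2/3*147 = 98.
rho = 3/25.
rho*m = 3/25*98 = 11.76.
k = floor(11.76) = 11.

11


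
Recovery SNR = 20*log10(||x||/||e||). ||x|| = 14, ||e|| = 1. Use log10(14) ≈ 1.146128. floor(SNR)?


||x||/||e|| = 14/1 = 14.
log10(14) ≈ 1.146128.
20*log10(||x||/||e||) ≈ 20*1.146128 = 22.92256.
floor(22.92256) = 22.

22


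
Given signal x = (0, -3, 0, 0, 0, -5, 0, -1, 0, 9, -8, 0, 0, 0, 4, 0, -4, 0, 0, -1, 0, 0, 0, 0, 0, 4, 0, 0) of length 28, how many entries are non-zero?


Non-zero positions: [1, 5, 7, 9, 10, 14, 16, 19, 25].
Sparsity = 9.

9


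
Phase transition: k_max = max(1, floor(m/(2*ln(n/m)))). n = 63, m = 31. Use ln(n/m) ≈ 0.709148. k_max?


n/m = 63/31.
ln(n/m) ≈ 0.709148.
2*ln(n/m) ≈ 1.418296.
m/(2*ln(n/m)) ≈ 31/1.418296 ≈ 21.8572.
floor = 21.
k_max = max(1, 21) = 21.

21


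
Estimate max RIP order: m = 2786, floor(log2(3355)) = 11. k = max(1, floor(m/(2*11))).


floor(log2(3355)) = 11.
2*11 = 22.
m/(2*floor(log2(n))) = 2786/22 ≈ 126.6364.
floor = 126.
k = max(1, 126) = 126.

126


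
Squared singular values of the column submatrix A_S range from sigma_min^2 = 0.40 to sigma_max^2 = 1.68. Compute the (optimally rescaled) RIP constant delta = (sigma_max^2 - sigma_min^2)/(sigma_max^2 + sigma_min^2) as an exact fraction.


lambda_max - lambda_min = 1.68 - 0.40 = 1.28.
lambda_max + lambda_min = 1.68 + 0.40 = 2.08.
delta = 1.28/2.08 = 128/208 = 8/13.

8/13


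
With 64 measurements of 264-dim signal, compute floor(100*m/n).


100*m/n = 100*64/264 ≈ 24.2424.
floor = 24.

24


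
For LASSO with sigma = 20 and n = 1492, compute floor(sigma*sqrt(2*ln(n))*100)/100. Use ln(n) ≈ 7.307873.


ln(1492) ≈ 7.307873.
2*ln(n) ≈ 14.615746.
sqrt(2*ln(n)) ≈ sqrt(14.615746) ≈ 3.823055.
lambda ≈ 20*3.823055 = 76.4611.
floor(lambda*100)/100 = 76.46.

76.46


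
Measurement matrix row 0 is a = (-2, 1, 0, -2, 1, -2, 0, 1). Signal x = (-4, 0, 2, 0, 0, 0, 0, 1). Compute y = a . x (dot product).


Non-zero terms: ['-2*-4', '0*2', '1*1']
Products: [8, 0, 1]
y = sum = 9.

9


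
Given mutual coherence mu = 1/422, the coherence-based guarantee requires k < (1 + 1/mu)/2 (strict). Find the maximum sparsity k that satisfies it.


1/mu = 422.
1 + 1/mu = 423.
(1 + 1/mu)/2 = 211.5 is not an integer, so k_max = floor(211.5) = 211.

211


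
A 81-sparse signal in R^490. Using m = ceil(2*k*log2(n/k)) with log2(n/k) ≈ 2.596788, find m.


log2(n/k) = log2(490/81) ≈ 2.596788.
2*k*log2(n/k) ≈ 2*81*2.596788 = 420.679656.
m = ceil(420.679656) = 421.

421


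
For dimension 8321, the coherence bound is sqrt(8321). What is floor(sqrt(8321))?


91^2 = 8281 <= 8321 < 8464 = 92^2, so 91 <= sqrt(8321) < 92.
floor(sqrt(8321)) = 91.

91


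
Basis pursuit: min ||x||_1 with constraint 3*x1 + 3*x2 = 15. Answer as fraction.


Axis intercepts:
  x1 = 5, x2 = 0: L1 = 5
  x1 = 0, x2 = 5: L1 = 5
x* = (5, 0)
||x*||_1 = 5.

5


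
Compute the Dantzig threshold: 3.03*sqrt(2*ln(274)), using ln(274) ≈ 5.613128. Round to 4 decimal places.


ln(274) ≈ 5.613128.
2*ln(n) ≈ 11.226256.
sqrt(2*ln(n)) ≈ sqrt(11.226256) ≈ 3.350561.
threshold ≈ 3.03*3.350561 = 10.15219983 ≈ 10.1522.

10.1522


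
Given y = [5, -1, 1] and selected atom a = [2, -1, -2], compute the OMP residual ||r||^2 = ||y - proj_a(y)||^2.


a^T a = 9.
a^T y = 9.
coeff = 9/9 = 1.
||r||^2 = 18.

18


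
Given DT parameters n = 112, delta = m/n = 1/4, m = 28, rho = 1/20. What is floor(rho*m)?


m = 1/4*112 = 28.
rho = 1/20.
rho*m = 1/20*28 = 1.4.
k = floor(1.4) = 1.

1


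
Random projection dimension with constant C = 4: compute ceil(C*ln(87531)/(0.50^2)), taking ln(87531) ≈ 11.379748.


ln(87531) ≈ 11.379748.
eps^2 = 0.50^2 = 0.25.
C*ln(N)/eps^2 ≈ 4*11.379748/0.25 ≈ 182.076.
m = ceil(182.076) = 183.

183


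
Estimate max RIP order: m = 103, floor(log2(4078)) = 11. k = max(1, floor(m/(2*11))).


floor(log2(4078)) = 11.
2*11 = 22.
m/(2*floor(log2(n))) = 103/22 ≈ 4.6818.
floor = 4.
k = max(1, 4) = 4.

4


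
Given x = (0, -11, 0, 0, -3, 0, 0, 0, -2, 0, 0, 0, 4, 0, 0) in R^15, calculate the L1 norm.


Non-zero entries: [(1, -11), (4, -3), (8, -2), (12, 4)]
Absolute values: [11, 3, 2, 4]
||x||_1 = sum = 20.

20


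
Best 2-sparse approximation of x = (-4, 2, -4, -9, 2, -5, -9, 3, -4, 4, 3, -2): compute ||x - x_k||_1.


Sorted |x_i| descending: [9, 9, 5, 4, 4, 4, 4, 3, 3, 2, 2, 2]
Keep top 2: [9, 9]
Tail entries: [5, 4, 4, 4, 4, 3, 3, 2, 2, 2]
L1 error = sum of tail = 33.

33


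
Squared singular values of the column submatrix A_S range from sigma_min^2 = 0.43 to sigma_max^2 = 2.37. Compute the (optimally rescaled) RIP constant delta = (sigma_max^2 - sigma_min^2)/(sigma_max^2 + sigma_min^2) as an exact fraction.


lambda_max - lambda_min = 2.37 - 0.43 = 1.94.
lambda_max + lambda_min = 2.37 + 0.43 = 2.80.
delta = 1.94/2.80 = 194/280 = 97/140.

97/140


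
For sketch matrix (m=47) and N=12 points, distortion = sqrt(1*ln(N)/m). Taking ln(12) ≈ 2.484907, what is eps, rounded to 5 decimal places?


ln(12) ≈ 2.484907.
1*ln(N)/m ≈ 1*2.484907/47 ≈ 0.05287036.
eps = sqrt(0.05287036) ≈ 0.2299356 ≈ 0.22994.

0.22994


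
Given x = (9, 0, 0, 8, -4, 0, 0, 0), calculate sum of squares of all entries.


Non-zero entries: [(0, 9), (3, 8), (4, -4)]
Squares: [81, 64, 16]
||x||_2^2 = sum = 161.

161


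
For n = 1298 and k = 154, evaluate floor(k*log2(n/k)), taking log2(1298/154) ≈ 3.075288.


log2(n/k) = log2(1298/154) ≈ 3.075288.
k*log2(n/k) ≈ 154*3.075288 = 473.594352.
floor(473.594352) = 473.

473


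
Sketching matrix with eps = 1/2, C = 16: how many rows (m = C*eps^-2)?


1/eps = 2.
(1/eps)^2 = 4.
m = 16*4 = 64.

64


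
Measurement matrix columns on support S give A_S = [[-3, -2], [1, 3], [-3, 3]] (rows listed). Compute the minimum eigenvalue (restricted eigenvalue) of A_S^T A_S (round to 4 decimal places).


A_S^T A_S = [[19, 0], [0, 22]].
trace = 41.
det = 418.
disc = trace^2 - 4*det = 1681 - 4*418 = 9.
sqrt(9) = 3.
lam_min = (41 - 3)/2 = 19 = 19.0000.

19.0000


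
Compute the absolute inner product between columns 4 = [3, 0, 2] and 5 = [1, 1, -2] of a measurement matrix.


Inner product: 3*1 + 0*1 + 2*-2
Products: [3, 0, -4]
Sum = -1.
|dot| = 1.

1


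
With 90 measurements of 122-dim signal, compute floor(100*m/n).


100*m/n = 100*90/122 ≈ 73.7705.
floor = 73.

73


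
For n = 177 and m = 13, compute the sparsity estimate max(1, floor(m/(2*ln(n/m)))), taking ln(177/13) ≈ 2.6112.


n/m = 177/13.
ln(n/m) ≈ 2.6112.
2*ln(n/m) ≈ 5.2224.
m/(2*ln(n/m)) ≈ 13/5.2224 ≈ 2.4893.
floor = 2.
k_max = max(1, 2) = 2.

2


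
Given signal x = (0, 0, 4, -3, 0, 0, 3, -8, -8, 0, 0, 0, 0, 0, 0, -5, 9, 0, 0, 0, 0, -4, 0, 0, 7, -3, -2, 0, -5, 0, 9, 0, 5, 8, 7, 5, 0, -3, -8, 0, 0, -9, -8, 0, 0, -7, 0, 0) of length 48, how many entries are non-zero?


Non-zero positions: [2, 3, 6, 7, 8, 15, 16, 21, 24, 25, 26, 28, 30, 32, 33, 34, 35, 37, 38, 41, 42, 45].
Sparsity = 22.

22


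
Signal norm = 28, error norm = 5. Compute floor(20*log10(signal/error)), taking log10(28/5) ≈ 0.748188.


||x||/||e|| = 28/5.
log10(28/5) ≈ 0.748188.
20*log10(||x||/||e||) ≈ 20*0.748188 = 14.96376.
floor(14.96376) = 14.

14


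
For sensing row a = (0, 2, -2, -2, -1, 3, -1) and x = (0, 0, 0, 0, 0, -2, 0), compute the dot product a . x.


Non-zero terms: ['3*-2']
Products: [-6]
y = sum = -6.

-6


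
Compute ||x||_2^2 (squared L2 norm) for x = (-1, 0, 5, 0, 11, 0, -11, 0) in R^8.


Non-zero entries: [(0, -1), (2, 5), (4, 11), (6, -11)]
Squares: [1, 25, 121, 121]
||x||_2^2 = sum = 268.

268


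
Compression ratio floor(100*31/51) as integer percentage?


100*m/n = 100*31/51 ≈ 60.7843.
floor = 60.

60


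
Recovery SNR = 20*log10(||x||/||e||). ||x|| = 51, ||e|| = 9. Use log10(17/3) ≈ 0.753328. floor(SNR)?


||x||/||e|| = 51/9 = 17/3.
log10(17/3) ≈ 0.753328.
20*log10(||x||/||e||) ≈ 20*0.753328 = 15.06656.
floor(15.06656) = 15.

15


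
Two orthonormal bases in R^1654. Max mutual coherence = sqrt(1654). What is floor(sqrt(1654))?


40^2 = 1600 <= 1654 < 1681 = 41^2, so 40 <= sqrt(1654) < 41.
floor(sqrt(1654)) = 40.

40


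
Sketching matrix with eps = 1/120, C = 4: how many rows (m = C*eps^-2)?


1/eps = 120.
(1/eps)^2 = 14400.
m = 4*14400 = 57600.

57600


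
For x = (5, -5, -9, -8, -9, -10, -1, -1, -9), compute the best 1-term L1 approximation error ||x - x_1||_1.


Sorted |x_i| descending: [10, 9, 9, 9, 8, 5, 5, 1, 1]
Keep top 1: [10]
Tail entries: [9, 9, 9, 8, 5, 5, 1, 1]
L1 error = sum of tail = 47.

47


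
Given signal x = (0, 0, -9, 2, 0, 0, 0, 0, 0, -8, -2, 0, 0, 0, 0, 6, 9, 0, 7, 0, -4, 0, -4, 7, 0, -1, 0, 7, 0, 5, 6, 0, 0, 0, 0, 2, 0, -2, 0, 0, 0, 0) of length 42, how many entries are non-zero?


Non-zero positions: [2, 3, 9, 10, 15, 16, 18, 20, 22, 23, 25, 27, 29, 30, 35, 37].
Sparsity = 16.

16


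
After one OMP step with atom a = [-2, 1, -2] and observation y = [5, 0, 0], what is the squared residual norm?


a^T a = 9.
a^T y = -10.
coeff = -10/9 = -10/9.
||r||^2 = 125/9.

125/9


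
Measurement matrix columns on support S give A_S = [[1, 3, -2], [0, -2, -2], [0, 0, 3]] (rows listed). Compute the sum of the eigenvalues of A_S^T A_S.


Sum of eigenvalues of A_S^T A_S = trace(A_S^T A_S) = sum of squared column norms of A_S.
A_S^T A_S diagonal: [1, 13, 17].
trace = 1 + 13 + 17 = 31.

31


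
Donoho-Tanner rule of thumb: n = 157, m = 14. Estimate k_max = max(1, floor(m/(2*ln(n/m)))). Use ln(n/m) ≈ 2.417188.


n/m = 157/14.
ln(n/m) ≈ 2.417188.
2*ln(n/m) ≈ 4.834376.
m/(2*ln(n/m)) ≈ 14/4.834376 ≈ 2.8959.
floor = 2.
k_max = max(1, 2) = 2.

2


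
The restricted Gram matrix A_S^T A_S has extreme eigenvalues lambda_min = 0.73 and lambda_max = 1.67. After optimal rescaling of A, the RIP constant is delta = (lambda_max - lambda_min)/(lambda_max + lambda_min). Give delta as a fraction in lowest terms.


lambda_max - lambda_min = 1.67 - 0.73 = 0.94.
lambda_max + lambda_min = 1.67 + 0.73 = 2.40.
delta = 0.94/2.40 = 94/240 = 47/120.

47/120


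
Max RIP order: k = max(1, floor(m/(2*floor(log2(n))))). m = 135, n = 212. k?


floor(log2(212)) = 7.
2*7 = 14.
m/(2*floor(log2(n))) = 135/14 ≈ 9.6429.
floor = 9.
k = max(1, 9) = 9.

9


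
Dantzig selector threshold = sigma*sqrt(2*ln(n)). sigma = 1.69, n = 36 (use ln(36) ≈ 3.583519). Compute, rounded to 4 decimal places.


ln(36) ≈ 3.583519.
2*ln(n) ≈ 7.167038.
sqrt(2*ln(n)) ≈ sqrt(7.167038) ≈ 2.677132.
threshold ≈ 1.69*2.677132 = 4.52435308 ≈ 4.5244.

4.5244


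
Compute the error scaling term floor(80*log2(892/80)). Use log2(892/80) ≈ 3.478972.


log2(n/k) = log2(892/80) ≈ 3.478972.
k*log2(n/k) ≈ 80*3.478972 = 278.31776.
floor(278.31776) = 278.

278


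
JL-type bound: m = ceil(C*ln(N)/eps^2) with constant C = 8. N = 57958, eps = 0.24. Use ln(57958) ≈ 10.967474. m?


ln(57958) ≈ 10.967474.
eps^2 = 0.24^2 = 0.0576.
C*ln(N)/eps^2 ≈ 8*10.967474/0.0576 ≈ 1523.2603.
m = ceil(1523.2603) = 1524.

1524


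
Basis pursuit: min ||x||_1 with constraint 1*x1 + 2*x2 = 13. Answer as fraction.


Axis intercepts:
  x1 = 13, x2 = 0: L1 = 13
  x1 = 0, x2 = 13/2: L1 = 13/2
x* = (0, 13/2)
||x*||_1 = 13/2.

13/2


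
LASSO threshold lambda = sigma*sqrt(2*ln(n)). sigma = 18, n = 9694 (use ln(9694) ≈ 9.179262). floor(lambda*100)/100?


ln(9694) ≈ 9.179262.
2*ln(n) ≈ 18.358524.
sqrt(2*ln(n)) ≈ sqrt(18.358524) ≈ 4.284685.
lambda ≈ 18*4.284685 = 77.12433.
floor(lambda*100)/100 = 77.12.

77.12


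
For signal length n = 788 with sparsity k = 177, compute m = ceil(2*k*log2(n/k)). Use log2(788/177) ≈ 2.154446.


log2(n/k) = log2(788/177) ≈ 2.154446.
2*k*log2(n/k) ≈ 2*177*2.154446 = 762.673884.
m = ceil(762.673884) = 763.

763


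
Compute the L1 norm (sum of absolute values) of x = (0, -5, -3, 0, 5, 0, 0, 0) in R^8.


Non-zero entries: [(1, -5), (2, -3), (4, 5)]
Absolute values: [5, 3, 5]
||x||_1 = sum = 13.

13


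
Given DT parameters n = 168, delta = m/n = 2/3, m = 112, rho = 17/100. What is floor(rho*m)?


m = 2/3*168 = 112.
rho = 17/100.
rho*m = 17/100*112 = 19.04.
k = floor(19.04) = 19.

19


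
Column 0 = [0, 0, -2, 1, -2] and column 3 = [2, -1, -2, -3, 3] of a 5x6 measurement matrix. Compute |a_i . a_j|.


Inner product: 0*2 + 0*-1 + -2*-2 + 1*-3 + -2*3
Products: [0, 0, 4, -3, -6]
Sum = -5.
|dot| = 5.

5


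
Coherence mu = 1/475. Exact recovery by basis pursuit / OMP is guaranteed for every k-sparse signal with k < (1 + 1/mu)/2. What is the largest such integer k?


1/mu = 475.
1 + 1/mu = 476.
(1 + 1/mu)/2 = 238 is an integer and the inequality is strict, so k_max = 238 - 1 = 237.

237


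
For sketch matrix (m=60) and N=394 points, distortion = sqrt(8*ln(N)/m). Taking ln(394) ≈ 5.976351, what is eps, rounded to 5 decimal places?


ln(394) ≈ 5.976351.
8*ln(N)/m ≈ 8*5.976351/60 ≈ 0.7968468.
eps = sqrt(0.7968468) ≈ 0.8926628 ≈ 0.89266.

0.89266


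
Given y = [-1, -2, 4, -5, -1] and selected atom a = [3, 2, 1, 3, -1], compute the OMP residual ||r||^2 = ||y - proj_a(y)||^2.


a^T a = 24.
a^T y = -17.
coeff = -17/24 = -17/24.
||r||^2 = 839/24.

839/24


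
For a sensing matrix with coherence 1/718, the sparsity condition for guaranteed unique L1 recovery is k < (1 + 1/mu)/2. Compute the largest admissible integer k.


1/mu = 718.
1 + 1/mu = 719.
(1 + 1/mu)/2 = 359.5 is not an integer, so k_max = floor(359.5) = 359.

359


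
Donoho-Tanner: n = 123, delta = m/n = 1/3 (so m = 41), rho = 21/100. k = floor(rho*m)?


m = 1/3*123 = 41.
rho = 21/100.
rho*m = 21/100*41 = 8.61.
k = floor(8.61) = 8.

8


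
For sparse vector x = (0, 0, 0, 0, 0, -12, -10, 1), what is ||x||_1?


Non-zero entries: [(5, -12), (6, -10), (7, 1)]
Absolute values: [12, 10, 1]
||x||_1 = sum = 23.

23


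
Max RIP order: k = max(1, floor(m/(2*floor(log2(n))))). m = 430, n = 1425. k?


floor(log2(1425)) = 10.
2*10 = 20.
m/(2*floor(log2(n))) = 430/20 ≈ 21.5.
floor = 21.
k = max(1, 21) = 21.

21


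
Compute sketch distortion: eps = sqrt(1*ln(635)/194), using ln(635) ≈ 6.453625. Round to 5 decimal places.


ln(635) ≈ 6.453625.
1*ln(N)/m ≈ 1*6.453625/194 ≈ 0.03326611.
eps = sqrt(0.03326611) ≈ 0.18239 ≈ 0.18239.

0.18239


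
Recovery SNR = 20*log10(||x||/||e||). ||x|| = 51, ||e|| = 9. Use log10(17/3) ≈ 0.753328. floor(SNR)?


||x||/||e|| = 51/9 = 17/3.
log10(17/3) ≈ 0.753328.
20*log10(||x||/||e||) ≈ 20*0.753328 = 15.06656.
floor(15.06656) = 15.

15


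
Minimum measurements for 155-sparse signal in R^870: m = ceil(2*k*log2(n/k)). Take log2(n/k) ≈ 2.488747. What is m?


log2(n/k) = log2(870/155) ≈ 2.488747.
2*k*log2(n/k) ≈ 2*155*2.488747 = 771.51157.
m = ceil(771.51157) = 772.

772
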